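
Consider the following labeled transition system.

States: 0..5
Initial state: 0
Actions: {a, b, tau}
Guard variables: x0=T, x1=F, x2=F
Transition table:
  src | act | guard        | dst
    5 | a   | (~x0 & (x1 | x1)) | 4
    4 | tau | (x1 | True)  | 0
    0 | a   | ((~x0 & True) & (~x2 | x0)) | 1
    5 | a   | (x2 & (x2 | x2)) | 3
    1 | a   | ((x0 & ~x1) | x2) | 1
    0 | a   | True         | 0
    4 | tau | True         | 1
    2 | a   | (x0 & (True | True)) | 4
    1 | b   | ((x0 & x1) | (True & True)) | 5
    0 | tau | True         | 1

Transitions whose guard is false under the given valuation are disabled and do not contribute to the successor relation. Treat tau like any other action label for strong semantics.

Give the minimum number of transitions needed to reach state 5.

Answer: 2

Trace:
BFS to 5:
  depth 0: {0}
  depth 1: {1}
  depth 2: {5}
depth(5)=2, e.g. tau·b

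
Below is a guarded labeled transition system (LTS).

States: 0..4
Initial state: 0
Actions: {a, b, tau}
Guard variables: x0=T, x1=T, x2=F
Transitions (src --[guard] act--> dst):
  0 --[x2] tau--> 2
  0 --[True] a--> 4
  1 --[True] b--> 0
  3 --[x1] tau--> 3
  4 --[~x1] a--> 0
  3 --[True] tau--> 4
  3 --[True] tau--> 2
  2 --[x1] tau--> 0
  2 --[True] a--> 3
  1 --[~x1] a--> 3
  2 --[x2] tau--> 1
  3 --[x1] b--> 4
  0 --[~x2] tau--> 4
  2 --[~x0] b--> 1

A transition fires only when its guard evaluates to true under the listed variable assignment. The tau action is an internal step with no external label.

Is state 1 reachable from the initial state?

After dropping false guards: 9 live edges.
depth 0: {0}
depth 1: {4}  cumulative {0,4}
Reachable = {0,4}

Answer: UNREACHABLE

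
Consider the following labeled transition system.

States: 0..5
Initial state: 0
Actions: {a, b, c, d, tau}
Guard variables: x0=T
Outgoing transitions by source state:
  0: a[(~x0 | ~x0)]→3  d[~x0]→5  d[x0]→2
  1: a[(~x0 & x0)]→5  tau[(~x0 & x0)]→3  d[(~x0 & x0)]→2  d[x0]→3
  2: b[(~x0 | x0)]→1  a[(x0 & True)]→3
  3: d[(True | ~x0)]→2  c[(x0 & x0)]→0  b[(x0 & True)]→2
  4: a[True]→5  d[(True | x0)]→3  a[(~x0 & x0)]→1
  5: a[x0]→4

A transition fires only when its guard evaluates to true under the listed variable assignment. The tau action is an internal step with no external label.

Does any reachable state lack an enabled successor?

Answer: DEADLOCK-FREE

Working:
R = {0,1,2,3}
  0: d→2  [1 out]
  1: d→3  [1 out]
  2: a→3  b→1  [2 out]
  3: b→2  c→0  d→2  [3 out]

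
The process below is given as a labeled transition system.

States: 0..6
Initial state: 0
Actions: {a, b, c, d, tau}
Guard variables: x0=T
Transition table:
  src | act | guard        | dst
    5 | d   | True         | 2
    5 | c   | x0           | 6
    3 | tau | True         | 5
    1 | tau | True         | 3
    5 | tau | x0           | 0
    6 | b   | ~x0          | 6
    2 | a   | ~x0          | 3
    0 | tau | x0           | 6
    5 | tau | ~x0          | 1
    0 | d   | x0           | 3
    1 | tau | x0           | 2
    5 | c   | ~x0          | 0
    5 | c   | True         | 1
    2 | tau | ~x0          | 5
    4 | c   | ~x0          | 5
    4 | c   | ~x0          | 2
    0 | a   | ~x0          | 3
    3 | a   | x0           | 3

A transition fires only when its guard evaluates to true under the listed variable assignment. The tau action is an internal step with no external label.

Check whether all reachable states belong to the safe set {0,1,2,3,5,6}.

Answer: INVARIANT HOLDS

Trace:
Inv-set: {0,1,2,3,5,6}
Reachable = {0,1,2,3,5,6}
  0: ok
  1: ok
  2: ok
  3: ok
  5: ok
  6: ok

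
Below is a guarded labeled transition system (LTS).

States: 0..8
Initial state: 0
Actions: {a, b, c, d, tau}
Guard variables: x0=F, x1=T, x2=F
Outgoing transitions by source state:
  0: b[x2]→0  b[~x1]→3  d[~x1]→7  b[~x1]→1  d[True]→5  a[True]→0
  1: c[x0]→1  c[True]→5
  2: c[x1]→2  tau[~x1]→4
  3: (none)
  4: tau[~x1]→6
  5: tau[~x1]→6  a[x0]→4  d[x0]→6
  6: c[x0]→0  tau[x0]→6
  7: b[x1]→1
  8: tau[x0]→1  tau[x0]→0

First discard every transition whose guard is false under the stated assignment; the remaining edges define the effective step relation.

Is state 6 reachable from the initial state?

Guard filter leaves 5 enabled edge(s).
depth 0: {0}
depth 1: {5}  cumulative {0,5}
Reachable = {0,5}

Answer: UNREACHABLE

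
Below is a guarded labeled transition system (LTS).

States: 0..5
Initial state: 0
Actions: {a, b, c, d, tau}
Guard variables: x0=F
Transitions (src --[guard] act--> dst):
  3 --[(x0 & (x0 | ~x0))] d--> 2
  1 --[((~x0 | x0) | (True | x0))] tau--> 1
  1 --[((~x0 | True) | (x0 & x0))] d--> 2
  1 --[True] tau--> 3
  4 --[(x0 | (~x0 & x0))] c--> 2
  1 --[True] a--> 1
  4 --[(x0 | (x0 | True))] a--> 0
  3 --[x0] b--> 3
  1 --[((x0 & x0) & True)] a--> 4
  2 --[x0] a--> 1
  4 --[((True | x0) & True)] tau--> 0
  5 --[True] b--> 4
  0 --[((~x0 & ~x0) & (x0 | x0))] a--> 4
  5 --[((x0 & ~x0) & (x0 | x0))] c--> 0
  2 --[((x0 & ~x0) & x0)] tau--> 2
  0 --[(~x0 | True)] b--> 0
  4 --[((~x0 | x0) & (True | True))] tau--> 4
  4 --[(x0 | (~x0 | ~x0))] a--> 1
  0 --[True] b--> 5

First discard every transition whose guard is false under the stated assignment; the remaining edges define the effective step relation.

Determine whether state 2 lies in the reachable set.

Answer: REACHABLE

Analysis:
Guard filter leaves 11 enabled edge(s).
L0 = {0}
L1 = {5}  cumulative {0,5}
L2 = {4}  cumulative {0,4,5}
L3 = {1}  cumulative {0,1,4,5}
L4 = {2,3}  cumulative {0,1,2,3,4,5}
Reach set: {0,1,2,3,4,5}
Path to 2: b·b·a·d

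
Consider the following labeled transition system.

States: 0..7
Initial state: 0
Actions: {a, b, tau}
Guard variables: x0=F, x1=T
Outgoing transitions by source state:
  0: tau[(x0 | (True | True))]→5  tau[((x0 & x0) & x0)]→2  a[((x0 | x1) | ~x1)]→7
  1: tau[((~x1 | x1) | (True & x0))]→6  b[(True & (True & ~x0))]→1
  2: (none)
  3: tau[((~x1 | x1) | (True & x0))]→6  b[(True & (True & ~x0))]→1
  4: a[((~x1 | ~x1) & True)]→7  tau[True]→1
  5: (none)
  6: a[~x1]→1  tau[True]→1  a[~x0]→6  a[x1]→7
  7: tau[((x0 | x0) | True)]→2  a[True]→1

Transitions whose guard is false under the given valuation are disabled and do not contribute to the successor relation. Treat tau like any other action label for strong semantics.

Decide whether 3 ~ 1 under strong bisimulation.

Answer: BISIMILAR

Trace:
Refine partition for ~:
  π0 = {{0,1,2,3,4,5,6,7}}
  π1 = {{0,6,7},{1,3},{2,5},{4}}
  π2 = {{0},{1,3},{2,5},{4},{6},{7}}
stable after 3 split(s): 6 block(s)
3∈{1,3}, 1∈{1,3}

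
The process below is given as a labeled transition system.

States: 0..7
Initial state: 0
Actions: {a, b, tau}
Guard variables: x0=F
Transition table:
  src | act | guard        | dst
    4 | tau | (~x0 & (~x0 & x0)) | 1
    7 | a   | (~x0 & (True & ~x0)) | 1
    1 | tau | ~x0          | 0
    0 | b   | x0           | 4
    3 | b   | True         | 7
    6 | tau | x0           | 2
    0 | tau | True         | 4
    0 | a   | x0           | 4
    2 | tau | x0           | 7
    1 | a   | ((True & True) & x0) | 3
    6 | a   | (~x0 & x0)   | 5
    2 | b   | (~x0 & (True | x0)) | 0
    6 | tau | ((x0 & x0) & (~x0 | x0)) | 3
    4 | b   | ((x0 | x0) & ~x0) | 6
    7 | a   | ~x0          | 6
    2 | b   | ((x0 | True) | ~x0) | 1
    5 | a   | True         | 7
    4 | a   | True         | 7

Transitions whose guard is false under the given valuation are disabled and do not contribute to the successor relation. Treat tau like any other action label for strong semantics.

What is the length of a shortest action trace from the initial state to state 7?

Layered search for 7:
  L0 = {0}
  L1 = {4}
  L2 = {7}
depth(7)=2, e.g. tau·a

Answer: 2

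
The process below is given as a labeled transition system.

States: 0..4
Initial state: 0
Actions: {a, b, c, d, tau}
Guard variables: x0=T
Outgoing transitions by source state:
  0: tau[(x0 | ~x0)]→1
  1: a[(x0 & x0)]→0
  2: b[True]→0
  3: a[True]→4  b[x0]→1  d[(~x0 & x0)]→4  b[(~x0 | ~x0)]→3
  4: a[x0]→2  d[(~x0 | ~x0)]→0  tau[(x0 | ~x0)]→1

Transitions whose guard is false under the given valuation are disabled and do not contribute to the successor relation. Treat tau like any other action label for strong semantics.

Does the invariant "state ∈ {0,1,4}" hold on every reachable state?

Safe = {0,1,4}
R = {0,1}
  0: ok
  1: ok

Answer: INVARIANT HOLDS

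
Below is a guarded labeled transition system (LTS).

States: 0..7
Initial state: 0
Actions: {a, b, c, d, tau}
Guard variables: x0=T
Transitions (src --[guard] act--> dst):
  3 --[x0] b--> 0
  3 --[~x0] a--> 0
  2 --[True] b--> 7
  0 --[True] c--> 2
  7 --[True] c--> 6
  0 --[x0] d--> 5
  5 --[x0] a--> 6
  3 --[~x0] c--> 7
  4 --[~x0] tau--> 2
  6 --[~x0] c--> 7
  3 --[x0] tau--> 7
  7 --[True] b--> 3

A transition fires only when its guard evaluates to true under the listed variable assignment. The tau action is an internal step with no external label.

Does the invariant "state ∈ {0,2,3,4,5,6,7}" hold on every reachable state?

Answer: INVARIANT HOLDS

Analysis:
Allowed set {0,2,3,4,5,6,7}
Reach set: {0,2,3,5,6,7}
  0: ✓
  2: ✓
  3: ✓
  5: ✓
  6: ✓
  7: ✓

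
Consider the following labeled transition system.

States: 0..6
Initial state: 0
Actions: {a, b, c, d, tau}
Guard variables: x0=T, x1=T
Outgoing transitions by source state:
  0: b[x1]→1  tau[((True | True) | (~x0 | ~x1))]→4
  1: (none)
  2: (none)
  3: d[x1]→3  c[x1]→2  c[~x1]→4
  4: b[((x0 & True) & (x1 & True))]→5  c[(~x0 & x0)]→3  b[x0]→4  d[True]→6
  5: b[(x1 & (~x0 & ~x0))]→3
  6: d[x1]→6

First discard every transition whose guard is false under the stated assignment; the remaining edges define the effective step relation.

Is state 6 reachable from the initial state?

8 transition(s) survive guard evaluation.
Layer 0: {0}
Layer 1: {1,4}  total {0,1,4}
Layer 2: {5,6}  total {0,1,4,5,6}
Reach set: {0,1,4,5,6}
witness 6: tau·d

Answer: REACHABLE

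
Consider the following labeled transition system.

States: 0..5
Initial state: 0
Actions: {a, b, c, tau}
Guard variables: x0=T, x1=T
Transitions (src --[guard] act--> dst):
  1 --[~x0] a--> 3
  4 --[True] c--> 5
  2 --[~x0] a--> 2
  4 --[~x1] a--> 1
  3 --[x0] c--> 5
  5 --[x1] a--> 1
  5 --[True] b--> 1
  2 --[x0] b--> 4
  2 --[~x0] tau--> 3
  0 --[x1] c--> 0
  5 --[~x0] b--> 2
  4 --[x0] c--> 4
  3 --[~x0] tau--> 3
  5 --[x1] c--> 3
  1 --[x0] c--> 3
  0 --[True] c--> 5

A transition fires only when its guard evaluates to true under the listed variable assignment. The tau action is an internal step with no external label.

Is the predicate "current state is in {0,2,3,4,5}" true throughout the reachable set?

Answer: INVARIANT VIOLATED at state 1

Trace:
Inv-set: {0,2,3,4,5}
Reach set: {0,1,3,5}
  0: ok
  1: outside
  3: ok
  5: ok
counterexample path to 1: c·a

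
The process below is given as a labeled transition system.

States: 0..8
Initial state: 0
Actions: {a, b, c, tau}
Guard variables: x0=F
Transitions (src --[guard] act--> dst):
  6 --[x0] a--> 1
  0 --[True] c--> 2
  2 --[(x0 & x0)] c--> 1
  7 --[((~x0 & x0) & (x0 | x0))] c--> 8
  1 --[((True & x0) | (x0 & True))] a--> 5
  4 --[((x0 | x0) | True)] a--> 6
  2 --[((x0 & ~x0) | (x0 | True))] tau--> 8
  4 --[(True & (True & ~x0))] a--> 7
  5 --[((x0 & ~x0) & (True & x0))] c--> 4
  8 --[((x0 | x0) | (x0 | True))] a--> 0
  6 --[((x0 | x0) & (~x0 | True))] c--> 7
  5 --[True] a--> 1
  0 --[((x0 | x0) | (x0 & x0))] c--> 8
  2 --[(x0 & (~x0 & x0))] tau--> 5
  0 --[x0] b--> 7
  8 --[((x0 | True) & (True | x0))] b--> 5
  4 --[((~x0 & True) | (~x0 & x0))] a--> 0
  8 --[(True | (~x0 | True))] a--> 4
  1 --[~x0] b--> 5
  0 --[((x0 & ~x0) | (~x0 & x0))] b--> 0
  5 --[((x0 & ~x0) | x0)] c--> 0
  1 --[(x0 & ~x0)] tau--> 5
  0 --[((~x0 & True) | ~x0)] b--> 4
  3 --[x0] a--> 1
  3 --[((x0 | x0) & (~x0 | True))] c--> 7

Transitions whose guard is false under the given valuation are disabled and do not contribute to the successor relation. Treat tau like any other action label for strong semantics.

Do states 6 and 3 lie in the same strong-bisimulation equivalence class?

Compute ~ classes (split until stable):
  round 0: {{0,1,2,3,4,5,6,7,8}}
  round 1: {{0},{1},{2},{3,6,7},{4,5},{8}}
  round 2: {{0},{1},{2},{3,6,7},{4},{5},{8}}
7 equivalence class(es) (converged in 3)
[6]={3,6,7}  [3]={3,6,7}

Answer: BISIMILAR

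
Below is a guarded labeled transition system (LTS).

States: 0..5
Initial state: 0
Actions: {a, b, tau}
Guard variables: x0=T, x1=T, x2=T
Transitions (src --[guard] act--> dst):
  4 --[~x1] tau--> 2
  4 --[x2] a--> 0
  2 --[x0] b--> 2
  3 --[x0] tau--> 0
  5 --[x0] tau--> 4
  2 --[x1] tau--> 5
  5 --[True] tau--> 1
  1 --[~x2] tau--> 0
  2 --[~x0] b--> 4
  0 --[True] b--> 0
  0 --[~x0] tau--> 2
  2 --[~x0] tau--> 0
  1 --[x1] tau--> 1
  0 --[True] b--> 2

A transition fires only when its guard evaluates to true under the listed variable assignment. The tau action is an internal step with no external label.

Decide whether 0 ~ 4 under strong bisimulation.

Answer: NOT BISIMILAR

Trace:
Bisimulation quotient by refinement:
  π0 = {{0,1,2,3,4,5}}
  π1 = {{0},{1,3,5},{2},{4}}
  π2 = {{0},{1},{2},{3},{4},{5}}
6 equivalence class(es) (converged in 3)
0∈{0}, 4∈{4}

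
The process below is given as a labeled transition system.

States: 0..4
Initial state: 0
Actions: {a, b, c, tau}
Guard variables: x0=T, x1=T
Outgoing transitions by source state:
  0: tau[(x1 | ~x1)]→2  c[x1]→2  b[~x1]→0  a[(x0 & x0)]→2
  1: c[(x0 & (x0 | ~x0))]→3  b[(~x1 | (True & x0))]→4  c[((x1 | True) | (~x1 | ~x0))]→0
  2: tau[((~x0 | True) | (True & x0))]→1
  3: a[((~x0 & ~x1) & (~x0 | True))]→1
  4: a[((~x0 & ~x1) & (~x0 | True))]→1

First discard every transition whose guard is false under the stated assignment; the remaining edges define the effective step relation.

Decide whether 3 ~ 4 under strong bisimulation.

Answer: BISIMILAR

Trace:
Compute ~ classes (split until stable):
  π0 = {{0,1,2,3,4}}
  π1 = {{0},{1},{2},{3,4}}
Fixed point at round 2; 4 class(es).
[3]={3,4}  [4]={3,4}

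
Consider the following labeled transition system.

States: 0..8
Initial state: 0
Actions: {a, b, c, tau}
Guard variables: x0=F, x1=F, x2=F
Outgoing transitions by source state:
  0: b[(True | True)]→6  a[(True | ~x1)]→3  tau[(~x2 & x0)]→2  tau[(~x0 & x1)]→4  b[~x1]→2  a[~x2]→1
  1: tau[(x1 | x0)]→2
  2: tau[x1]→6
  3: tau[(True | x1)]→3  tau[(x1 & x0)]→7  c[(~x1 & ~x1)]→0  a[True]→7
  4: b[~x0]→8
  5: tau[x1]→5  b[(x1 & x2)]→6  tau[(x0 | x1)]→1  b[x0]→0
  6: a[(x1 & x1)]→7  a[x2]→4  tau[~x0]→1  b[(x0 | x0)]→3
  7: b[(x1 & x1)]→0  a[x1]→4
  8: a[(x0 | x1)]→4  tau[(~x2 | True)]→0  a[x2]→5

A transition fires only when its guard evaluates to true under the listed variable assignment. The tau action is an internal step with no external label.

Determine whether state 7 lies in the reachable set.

10 transition(s) survive guard evaluation.
depth 0: {0}
depth 1: {1,2,3,6}  cumulative {0,1,2,3,6}
depth 2: {7}  cumulative {0,1,2,3,6,7}
Reachable = {0,1,2,3,6,7}
trace reaching 7: a·a

Answer: REACHABLE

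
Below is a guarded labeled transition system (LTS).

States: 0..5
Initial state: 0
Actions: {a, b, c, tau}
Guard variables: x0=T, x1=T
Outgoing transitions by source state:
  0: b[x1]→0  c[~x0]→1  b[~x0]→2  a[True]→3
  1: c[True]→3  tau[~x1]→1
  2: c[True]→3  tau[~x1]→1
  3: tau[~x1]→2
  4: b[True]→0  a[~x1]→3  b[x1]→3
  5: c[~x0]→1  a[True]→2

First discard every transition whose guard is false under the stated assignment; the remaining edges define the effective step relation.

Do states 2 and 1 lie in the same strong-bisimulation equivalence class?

Bisimulation quotient by refinement:
  P[0] = {{0,1,2,3,4,5}}
  P[1] = {{0},{1,2},{3},{4},{5}}
Fixed point at round 2; 5 class(es).
2∈{1,2}, 1∈{1,2}

Answer: BISIMILAR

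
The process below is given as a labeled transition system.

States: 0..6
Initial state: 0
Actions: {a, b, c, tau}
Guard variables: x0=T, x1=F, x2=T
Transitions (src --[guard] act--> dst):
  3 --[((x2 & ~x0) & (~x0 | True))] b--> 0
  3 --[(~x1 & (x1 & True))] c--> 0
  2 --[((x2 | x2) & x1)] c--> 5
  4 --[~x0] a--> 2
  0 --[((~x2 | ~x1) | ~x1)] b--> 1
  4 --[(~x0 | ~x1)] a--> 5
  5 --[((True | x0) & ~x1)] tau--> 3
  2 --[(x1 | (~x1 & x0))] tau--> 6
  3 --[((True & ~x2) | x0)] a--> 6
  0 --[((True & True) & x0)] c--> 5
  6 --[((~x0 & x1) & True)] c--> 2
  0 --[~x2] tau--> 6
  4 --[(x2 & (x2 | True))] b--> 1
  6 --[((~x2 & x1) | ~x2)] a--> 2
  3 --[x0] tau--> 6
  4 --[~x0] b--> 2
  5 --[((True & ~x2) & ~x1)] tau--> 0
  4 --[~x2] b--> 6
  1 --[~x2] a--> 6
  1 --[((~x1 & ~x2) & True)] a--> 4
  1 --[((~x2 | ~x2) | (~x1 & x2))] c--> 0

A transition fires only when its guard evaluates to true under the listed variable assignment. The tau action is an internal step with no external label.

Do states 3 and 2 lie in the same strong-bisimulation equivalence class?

Answer: NOT BISIMILAR

Working:
Refine partition for ~:
  round 0: {{0,1,2,3,4,5,6}}
  round 1: {{0},{1},{2,5},{3},{4},{6}}
  round 2: {{0},{1},{2},{3},{4},{5},{6}}
7 equivalence class(es) (converged in 3)
[3]={3}  [2]={2}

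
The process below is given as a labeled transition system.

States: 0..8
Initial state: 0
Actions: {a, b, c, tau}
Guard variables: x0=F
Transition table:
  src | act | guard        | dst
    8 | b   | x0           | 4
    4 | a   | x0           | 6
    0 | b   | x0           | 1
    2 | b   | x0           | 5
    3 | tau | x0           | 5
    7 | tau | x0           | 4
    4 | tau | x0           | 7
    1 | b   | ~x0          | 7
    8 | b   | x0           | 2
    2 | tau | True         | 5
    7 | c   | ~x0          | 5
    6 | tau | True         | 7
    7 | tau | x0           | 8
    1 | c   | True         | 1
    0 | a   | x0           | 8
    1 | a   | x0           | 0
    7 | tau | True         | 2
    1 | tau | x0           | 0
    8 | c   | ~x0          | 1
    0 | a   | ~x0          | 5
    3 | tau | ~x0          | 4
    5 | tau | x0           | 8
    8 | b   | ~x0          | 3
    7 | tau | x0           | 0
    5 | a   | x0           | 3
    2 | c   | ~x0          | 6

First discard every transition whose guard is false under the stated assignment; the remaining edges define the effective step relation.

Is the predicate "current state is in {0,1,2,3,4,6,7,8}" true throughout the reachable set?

Answer: INVARIANT VIOLATED at state 5

Trace:
Inv-set: {0,1,2,3,4,6,7,8}
Reachable = {0,5}
  0: ok
  5: VIOLATES
reach 5 via a — violates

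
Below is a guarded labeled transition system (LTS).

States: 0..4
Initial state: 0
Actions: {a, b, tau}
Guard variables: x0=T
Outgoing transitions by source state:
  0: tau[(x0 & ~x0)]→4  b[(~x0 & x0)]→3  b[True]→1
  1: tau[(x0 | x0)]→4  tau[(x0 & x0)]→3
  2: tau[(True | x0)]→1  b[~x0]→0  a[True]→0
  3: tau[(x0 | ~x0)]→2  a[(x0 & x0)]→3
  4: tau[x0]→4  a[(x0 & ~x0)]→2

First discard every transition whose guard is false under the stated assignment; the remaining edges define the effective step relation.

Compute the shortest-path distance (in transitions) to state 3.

Answer: 2

Analysis:
Layered search for 3:
  Layer 0: {0}
  Layer 1: {1}
  Layer 2: {3,4}
3 enters at depth 2; path b·tau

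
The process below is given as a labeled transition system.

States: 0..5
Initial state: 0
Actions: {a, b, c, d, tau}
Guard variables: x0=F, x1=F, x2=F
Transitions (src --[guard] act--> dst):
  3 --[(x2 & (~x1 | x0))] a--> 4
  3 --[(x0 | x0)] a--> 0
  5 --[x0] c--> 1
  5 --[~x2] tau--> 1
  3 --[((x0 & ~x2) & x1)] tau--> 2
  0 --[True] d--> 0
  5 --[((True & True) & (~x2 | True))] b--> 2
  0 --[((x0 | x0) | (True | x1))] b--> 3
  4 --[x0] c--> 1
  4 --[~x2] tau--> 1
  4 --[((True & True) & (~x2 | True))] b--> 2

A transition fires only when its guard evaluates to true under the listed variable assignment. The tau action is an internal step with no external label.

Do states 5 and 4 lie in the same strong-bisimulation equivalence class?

Answer: BISIMILAR

Trace:
Compute ~ classes (split until stable):
  π0 = {{0,1,2,3,4,5}}
  π1 = {{0},{1,2,3},{4,5}}
Fixed point at round 2; 3 class(es).
class of 5: {4,5}; class of 4: {4,5}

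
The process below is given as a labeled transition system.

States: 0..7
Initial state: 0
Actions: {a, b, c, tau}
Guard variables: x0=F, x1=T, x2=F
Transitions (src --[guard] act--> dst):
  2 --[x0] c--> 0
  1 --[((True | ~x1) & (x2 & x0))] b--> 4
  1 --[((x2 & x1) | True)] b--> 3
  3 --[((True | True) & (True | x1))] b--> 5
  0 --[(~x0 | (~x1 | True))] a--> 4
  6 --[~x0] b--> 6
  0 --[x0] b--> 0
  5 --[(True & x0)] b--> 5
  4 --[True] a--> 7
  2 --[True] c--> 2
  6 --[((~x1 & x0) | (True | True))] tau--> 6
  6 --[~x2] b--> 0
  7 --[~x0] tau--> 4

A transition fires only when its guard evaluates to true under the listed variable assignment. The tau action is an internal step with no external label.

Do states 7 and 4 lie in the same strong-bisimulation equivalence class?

Answer: NOT BISIMILAR

Trace:
Refine partition for ~:
  P[0] = {{0,1,2,3,4,5,6,7}}
  P[1] = {{0,4},{1,3},{2},{5},{6},{7}}
  P[2] = {{0},{1},{2},{3},{4},{5},{6},{7}}
Fixed point at round 3; 8 class(es).
[7]={7}  [4]={4}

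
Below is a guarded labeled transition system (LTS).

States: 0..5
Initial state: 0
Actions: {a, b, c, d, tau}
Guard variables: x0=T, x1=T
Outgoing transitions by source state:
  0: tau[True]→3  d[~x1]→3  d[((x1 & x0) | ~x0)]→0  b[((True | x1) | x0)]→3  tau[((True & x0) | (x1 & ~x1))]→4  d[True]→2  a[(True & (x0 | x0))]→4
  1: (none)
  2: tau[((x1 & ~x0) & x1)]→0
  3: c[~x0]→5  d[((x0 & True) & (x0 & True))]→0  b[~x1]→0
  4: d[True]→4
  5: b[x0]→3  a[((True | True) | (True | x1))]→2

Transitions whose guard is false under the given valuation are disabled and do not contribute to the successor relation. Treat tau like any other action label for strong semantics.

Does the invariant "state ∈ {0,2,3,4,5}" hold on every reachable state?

Answer: INVARIANT HOLDS

Trace:
Safe = {0,2,3,4,5}
R = {0,2,3,4}
  0: ✓
  2: ✓
  3: ✓
  4: ✓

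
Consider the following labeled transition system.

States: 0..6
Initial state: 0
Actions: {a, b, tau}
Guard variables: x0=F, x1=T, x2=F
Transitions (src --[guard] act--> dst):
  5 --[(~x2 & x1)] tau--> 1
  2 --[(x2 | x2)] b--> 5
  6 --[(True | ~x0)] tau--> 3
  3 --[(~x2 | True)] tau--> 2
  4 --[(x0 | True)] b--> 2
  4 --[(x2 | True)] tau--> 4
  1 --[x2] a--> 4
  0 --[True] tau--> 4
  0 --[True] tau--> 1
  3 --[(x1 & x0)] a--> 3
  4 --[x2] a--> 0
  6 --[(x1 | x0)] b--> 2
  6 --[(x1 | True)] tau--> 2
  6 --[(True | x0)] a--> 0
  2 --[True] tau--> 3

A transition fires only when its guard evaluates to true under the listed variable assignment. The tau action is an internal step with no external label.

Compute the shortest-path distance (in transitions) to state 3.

BFS to 3:
  depth 0: {0}
  depth 1: {1,4}
  depth 2: {2}
  depth 3: {3}
3 enters at depth 3; path tau·b·tau

Answer: 3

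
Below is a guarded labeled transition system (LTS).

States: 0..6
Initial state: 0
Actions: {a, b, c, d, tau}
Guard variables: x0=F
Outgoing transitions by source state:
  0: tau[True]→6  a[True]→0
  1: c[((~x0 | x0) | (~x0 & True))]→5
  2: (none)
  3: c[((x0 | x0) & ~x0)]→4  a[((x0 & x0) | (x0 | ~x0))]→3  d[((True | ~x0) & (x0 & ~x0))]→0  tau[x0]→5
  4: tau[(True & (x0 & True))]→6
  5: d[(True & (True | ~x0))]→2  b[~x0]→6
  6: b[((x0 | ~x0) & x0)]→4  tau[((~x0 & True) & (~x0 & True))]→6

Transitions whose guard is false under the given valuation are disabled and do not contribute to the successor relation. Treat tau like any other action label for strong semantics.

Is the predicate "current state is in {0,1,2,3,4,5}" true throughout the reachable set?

Inv-set: {0,1,2,3,4,5}
Reach set: {0,6}
  0: ✓
  6: outside
witness against invariant: tau → 6

Answer: INVARIANT VIOLATED at state 6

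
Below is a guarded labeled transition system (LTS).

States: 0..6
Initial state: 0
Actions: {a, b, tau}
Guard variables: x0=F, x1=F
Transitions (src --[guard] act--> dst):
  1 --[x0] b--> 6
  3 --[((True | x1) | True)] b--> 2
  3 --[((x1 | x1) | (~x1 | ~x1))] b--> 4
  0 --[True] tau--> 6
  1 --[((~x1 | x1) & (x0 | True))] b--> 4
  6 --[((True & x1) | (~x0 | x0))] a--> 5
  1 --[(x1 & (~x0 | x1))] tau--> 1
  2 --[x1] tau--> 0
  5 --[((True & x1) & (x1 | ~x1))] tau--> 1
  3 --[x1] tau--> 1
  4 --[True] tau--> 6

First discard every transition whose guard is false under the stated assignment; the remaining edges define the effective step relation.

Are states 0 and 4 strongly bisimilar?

Refine partition for ~:
  P[0] = {{0,1,2,3,4,5,6}}
  P[1] = {{0,4},{1,3},{2,5},{6}}
  P[2] = {{0,4},{1},{2,5},{3},{6}}
5 equivalence class(es) (converged in 3)
[0]={0,4}  [4]={0,4}

Answer: BISIMILAR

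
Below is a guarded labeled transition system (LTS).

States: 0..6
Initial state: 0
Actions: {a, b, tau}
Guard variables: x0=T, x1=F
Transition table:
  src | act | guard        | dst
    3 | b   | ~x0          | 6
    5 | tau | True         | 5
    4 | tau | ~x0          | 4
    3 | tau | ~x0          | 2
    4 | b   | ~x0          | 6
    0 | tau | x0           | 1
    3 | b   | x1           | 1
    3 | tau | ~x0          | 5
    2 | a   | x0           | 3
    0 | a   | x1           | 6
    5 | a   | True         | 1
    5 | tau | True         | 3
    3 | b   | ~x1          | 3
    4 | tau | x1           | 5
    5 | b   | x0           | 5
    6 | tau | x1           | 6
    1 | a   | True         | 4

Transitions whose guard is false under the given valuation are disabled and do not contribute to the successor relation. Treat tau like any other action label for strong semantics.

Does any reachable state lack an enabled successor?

Answer: DEADLOCK at state 4

Working:
Reach set: {0,1,4}
  0: tau→1  [1 out]
  1: a→4  [1 out]
  4: ∅  [no exit]
Path to 4: tau·a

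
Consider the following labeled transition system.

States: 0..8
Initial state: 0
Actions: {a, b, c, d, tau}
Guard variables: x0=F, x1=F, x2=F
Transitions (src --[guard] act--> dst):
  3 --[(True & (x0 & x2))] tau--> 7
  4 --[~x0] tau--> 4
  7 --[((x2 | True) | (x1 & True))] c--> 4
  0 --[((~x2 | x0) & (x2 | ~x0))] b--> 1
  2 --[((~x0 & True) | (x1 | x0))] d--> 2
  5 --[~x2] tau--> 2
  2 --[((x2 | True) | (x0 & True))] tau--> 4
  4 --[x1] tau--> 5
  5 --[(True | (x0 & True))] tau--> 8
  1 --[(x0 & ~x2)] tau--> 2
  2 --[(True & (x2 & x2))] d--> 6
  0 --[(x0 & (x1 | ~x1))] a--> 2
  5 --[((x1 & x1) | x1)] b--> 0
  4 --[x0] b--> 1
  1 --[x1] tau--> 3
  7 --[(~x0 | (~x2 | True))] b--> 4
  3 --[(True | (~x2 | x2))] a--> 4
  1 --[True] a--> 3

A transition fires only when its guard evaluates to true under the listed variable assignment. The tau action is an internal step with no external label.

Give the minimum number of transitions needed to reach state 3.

Answer: 2

Working:
Breadth-first toward 3:
  Layer 0: {0}
  Layer 1: {1}
  Layer 2: {3}
3 enters at depth 2; path b·a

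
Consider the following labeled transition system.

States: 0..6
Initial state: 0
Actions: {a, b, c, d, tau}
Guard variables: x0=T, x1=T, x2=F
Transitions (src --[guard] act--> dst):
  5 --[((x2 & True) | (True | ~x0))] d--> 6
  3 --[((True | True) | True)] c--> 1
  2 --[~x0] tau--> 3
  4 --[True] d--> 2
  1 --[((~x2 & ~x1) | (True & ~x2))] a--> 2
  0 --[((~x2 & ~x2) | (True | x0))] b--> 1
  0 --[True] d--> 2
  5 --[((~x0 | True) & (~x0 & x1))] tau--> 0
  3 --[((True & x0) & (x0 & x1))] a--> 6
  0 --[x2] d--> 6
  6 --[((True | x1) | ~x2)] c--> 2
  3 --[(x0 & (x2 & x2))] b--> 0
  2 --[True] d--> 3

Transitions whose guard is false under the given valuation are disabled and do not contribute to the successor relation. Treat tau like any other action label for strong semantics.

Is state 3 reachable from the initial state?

Guard filter leaves 9 enabled edge(s).
Layer 0: {0}
Layer 1: {1,2}  total {0,1,2}
Layer 2: {3}  total {0,1,2,3}
Layer 3: {6}  total {0,1,2,3,6}
R = {0,1,2,3,6}
trace reaching 3: d·d

Answer: REACHABLE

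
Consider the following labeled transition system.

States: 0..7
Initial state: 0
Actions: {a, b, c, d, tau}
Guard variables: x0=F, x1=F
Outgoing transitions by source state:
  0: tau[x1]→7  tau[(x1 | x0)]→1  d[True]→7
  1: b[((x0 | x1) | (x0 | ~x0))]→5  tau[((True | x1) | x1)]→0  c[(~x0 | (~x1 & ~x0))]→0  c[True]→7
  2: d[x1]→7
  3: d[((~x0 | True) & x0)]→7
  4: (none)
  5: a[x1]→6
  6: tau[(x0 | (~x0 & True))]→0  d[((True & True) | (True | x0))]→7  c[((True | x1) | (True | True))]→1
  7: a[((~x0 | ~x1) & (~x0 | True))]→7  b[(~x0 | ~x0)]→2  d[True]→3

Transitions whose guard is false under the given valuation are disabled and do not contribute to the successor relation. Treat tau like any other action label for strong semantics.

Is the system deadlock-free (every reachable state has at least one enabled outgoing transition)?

Answer: DEADLOCK at state 2

Analysis:
Reach set: {0,2,3,7}
  0: d→7  [deg 1]
  2: ∅  [STUCK]
  3: ∅  [STUCK]
  7: a→7  b→2  d→3  [deg 3]
trace reaching 2: d·b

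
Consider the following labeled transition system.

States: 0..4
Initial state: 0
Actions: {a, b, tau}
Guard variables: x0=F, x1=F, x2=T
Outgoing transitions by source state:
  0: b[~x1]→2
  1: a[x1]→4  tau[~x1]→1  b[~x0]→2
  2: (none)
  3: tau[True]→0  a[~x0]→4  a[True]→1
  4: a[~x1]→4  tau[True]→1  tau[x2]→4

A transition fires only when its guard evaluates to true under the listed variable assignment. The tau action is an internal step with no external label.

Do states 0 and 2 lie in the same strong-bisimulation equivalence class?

Answer: NOT BISIMILAR

Analysis:
Refine partition for ~:
  P[0] = {{0,1,2,3,4}}
  P[1] = {{0},{1},{2},{3,4}}
  P[2] = {{0},{1},{2},{3},{4}}
Fixed point at round 3; 5 class(es).
[0]={0}  [2]={2}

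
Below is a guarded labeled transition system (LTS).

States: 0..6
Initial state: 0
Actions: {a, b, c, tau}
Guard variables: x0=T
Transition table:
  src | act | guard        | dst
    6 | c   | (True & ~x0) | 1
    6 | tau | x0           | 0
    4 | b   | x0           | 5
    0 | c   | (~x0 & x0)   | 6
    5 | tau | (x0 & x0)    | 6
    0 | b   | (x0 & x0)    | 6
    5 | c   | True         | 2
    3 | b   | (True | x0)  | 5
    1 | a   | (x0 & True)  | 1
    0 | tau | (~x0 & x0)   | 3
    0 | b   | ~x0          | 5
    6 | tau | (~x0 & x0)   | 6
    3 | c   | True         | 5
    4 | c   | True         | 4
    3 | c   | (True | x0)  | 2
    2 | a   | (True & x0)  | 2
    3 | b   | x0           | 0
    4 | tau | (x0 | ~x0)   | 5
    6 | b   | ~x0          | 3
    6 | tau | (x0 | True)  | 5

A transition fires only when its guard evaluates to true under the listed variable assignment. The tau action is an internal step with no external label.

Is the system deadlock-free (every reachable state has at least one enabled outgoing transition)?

Reach set: {0,2,5,6}
  0: b→6  [deg 1]
  2: a→2  [deg 1]
  5: c→2  tau→6  [deg 2]
  6: tau→0  tau→5  [deg 2]

Answer: DEADLOCK-FREE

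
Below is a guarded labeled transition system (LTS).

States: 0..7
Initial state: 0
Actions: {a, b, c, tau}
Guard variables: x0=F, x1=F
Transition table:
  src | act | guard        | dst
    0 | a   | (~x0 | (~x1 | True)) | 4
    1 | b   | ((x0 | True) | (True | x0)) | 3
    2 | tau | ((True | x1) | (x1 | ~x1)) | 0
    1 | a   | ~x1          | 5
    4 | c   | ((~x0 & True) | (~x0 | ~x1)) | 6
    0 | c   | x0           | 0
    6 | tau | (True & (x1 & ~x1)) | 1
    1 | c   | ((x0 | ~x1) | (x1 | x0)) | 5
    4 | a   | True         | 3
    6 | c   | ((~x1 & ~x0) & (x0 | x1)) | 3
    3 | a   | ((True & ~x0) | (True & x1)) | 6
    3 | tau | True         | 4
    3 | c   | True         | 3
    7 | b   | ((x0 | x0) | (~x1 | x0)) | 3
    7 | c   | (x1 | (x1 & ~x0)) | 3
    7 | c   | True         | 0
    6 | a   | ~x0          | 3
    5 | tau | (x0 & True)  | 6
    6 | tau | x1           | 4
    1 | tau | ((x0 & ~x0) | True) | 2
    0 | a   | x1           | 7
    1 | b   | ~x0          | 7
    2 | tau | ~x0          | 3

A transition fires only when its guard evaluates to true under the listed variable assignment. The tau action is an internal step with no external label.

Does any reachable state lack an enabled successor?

Answer: DEADLOCK-FREE

Working:
Reach set: {0,3,4,6}
  0: a→4  [deg 1]
  3: a→6  c→3  tau→4  [deg 3]
  4: a→3  c→6  [deg 2]
  6: a→3  [deg 1]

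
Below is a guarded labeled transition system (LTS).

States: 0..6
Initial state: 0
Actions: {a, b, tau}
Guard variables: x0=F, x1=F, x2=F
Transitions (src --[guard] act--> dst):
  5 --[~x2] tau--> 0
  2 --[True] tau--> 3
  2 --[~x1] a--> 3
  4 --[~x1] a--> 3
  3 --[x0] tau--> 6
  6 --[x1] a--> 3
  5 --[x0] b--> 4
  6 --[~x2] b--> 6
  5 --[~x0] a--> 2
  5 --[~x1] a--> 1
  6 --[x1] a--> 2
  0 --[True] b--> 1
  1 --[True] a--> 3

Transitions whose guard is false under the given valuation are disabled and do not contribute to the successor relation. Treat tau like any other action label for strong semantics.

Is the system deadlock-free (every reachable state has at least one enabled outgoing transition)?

R = {0,1,3}
  0: b→1  [deg 1]
  1: a→3  [deg 1]
  3: ∅  [STUCK]
trace reaching 3: b·a

Answer: DEADLOCK at state 3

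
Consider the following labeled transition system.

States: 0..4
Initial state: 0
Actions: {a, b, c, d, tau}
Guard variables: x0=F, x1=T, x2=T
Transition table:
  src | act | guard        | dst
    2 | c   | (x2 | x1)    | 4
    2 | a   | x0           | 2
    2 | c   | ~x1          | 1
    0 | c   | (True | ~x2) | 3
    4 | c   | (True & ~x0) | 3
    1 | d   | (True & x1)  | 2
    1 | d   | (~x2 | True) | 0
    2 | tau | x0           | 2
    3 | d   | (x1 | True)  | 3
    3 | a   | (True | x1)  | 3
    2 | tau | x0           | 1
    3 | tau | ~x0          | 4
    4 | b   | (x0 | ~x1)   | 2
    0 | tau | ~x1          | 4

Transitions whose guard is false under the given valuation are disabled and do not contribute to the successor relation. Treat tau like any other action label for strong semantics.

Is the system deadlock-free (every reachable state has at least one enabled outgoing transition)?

R = {0,3,4}
  0: c→3  [1 exit(s)]
  3: a→3  d→3  tau→4  [3 exit(s)]
  4: c→3  [1 exit(s)]

Answer: DEADLOCK-FREE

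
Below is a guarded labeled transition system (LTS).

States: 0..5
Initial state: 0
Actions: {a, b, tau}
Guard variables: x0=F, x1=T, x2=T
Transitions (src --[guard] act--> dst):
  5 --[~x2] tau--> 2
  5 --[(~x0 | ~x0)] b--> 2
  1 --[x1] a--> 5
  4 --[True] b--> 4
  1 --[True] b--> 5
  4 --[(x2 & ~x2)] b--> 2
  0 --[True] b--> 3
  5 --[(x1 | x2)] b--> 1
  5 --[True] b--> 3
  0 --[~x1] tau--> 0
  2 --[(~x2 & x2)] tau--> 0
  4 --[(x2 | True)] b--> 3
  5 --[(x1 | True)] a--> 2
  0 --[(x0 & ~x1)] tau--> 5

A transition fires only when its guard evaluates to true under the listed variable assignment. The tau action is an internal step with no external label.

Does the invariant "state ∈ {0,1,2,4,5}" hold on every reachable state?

Answer: INVARIANT VIOLATED at state 3

Analysis:
Inv-set: {0,1,2,4,5}
R = {0,3}
  0: ✓
  3: outside
counterexample path to 3: b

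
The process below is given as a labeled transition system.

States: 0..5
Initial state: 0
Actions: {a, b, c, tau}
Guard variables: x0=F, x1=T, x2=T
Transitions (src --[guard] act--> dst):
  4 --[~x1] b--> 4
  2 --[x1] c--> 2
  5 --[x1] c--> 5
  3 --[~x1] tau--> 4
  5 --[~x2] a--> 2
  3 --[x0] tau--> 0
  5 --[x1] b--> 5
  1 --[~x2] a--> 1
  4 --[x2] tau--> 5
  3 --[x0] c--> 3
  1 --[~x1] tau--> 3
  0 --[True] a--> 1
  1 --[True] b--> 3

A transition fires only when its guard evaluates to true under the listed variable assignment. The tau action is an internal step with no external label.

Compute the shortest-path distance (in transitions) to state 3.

Answer: 2

Analysis:
Breadth-first toward 3:
  Layer 0: {0}
  Layer 1: {1}
  Layer 2: {3}
depth(3)=2, e.g. a·b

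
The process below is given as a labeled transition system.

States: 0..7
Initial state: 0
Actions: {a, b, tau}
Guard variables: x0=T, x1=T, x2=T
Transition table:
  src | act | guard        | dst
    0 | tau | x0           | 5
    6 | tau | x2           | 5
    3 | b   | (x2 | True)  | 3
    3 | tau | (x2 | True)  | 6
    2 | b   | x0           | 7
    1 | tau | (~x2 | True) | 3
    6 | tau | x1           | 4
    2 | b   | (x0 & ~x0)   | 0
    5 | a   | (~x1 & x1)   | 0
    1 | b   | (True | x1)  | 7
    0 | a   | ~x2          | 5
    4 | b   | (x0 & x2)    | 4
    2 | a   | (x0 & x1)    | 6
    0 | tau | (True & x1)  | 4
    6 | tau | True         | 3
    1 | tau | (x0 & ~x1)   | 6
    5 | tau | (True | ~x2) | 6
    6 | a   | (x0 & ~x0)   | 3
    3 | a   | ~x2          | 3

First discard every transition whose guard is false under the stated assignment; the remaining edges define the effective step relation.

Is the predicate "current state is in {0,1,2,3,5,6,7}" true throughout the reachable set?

Allowed set {0,1,2,3,5,6,7}
Reachable = {0,3,4,5,6}
  0: ok
  3: ok
  4: ✗ unsafe
  5: ok
  6: ok
reach 4 via tau — violates

Answer: INVARIANT VIOLATED at state 4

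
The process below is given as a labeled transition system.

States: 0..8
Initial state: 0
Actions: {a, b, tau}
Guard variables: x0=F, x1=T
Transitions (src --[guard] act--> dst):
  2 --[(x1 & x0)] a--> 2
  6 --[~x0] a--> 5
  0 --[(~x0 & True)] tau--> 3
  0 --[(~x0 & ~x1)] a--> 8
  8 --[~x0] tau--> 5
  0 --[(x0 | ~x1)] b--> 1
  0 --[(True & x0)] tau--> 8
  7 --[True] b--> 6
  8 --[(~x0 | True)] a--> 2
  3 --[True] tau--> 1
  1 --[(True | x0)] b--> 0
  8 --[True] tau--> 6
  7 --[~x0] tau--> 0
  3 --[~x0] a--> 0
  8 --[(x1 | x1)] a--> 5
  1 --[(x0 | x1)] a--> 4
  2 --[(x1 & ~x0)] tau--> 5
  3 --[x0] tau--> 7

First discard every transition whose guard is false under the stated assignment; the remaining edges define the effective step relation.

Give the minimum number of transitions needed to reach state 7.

Answer: UNREACHABLE

Trace:
Layered search for 7:
  depth 0: {0}
  depth 1: {3}
  depth 2: {1}
  depth 3: {4}
7 never appears.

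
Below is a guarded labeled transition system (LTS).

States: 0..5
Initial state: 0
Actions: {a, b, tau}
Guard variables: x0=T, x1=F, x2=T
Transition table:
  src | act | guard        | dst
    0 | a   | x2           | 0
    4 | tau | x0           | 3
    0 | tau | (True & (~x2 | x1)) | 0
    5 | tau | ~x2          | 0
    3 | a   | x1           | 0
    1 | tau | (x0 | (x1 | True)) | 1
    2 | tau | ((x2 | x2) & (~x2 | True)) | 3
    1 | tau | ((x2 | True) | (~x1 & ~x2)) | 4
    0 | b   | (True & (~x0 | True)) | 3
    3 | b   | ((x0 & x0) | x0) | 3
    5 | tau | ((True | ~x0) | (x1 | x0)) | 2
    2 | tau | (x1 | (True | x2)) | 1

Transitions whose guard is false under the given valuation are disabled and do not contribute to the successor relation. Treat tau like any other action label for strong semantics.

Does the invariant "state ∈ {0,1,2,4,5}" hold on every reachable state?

Answer: INVARIANT VIOLATED at state 3

Trace:
Allowed set {0,1,2,4,5}
Reach set: {0,3}
  0: safe
  3: ✗ unsafe
counterexample path to 3: b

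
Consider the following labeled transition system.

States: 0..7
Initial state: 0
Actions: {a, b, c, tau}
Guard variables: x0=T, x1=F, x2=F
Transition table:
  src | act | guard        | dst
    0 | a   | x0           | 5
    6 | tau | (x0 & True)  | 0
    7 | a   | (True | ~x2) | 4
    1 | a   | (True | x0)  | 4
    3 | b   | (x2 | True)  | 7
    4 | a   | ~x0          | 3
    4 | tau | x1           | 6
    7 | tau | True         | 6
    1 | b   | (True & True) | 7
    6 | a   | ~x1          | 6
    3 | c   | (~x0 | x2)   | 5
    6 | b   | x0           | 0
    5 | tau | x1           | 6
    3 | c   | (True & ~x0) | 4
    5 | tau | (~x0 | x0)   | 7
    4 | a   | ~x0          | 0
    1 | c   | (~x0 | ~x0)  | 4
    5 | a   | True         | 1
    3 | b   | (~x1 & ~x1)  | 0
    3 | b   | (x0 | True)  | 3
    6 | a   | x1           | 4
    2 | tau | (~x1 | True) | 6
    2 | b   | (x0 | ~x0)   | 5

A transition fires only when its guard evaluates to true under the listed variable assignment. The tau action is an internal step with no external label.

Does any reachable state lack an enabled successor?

Reach set: {0,1,4,5,6,7}
  0: a→5  [1 exit(s)]
  1: a→4  b→7  [2 exit(s)]
  4: ∅  [deadlock]
  5: a→1  tau→7  [2 exit(s)]
  6: a→6  b→0  tau→0  [3 exit(s)]
  7: a→4  tau→6  [2 exit(s)]
trace reaching 4: a·tau·a

Answer: DEADLOCK at state 4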